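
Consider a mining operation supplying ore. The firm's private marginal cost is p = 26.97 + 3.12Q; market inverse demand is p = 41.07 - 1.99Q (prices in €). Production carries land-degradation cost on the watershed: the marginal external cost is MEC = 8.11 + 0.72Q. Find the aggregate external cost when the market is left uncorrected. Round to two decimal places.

€25.12

Market equilibrium (private): 26.97 + 3.12Q = 41.07 - 1.99Q → Q_m = 2.7593.
Total external cost = ∫₀^{Q_m} (8.11 + 0.72Q) dQ = 8.11×2.7593 + ½×0.72×2.7593² = 25.1189.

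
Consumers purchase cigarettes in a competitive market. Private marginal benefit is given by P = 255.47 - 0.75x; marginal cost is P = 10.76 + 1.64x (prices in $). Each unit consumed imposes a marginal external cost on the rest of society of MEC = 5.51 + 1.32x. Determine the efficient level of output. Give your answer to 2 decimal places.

Social marginal benefit = demand − MEC = 249.96 - 2.07x.
Set SMB = MC: 249.96 - 2.07x = 10.76 + 1.64x → x* = 64.4744.

x* = 64.47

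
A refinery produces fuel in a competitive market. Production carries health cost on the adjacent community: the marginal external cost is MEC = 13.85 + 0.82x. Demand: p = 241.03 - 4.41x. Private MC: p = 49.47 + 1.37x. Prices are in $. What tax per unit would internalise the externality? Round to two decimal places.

tax = $35.93 per unit

Social marginal cost = private MC + MEC = 63.32 + 2.19x.
Set SMC = demand: 63.32 + 2.19x = 241.03 - 4.41x → x* = 26.9258.
The Pigouvian tax equals MEC at x*: 13.85 + 0.82×26.9258 = 35.9292.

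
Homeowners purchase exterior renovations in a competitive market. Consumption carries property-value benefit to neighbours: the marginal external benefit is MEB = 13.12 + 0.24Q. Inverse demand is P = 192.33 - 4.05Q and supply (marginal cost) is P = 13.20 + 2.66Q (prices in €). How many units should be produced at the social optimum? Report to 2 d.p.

Q* = 29.71

Social marginal benefit = demand + MEB = 205.45 - 3.81Q.
Set SMB = MC: 205.45 - 3.81Q = 13.20 + 2.66Q → Q* = 29.7141.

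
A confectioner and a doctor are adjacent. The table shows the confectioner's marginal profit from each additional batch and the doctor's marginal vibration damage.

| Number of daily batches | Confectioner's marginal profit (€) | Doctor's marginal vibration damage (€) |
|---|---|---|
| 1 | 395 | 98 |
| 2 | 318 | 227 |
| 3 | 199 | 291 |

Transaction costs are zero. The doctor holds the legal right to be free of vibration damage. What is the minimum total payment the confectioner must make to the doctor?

€325

Efficient level: marginal profit ≥ marginal vibration damage through level 2, so k* = 2.
With the doctor holding the right, the confectioner must at least compensate total damage at k*: 98 + 227 = 325.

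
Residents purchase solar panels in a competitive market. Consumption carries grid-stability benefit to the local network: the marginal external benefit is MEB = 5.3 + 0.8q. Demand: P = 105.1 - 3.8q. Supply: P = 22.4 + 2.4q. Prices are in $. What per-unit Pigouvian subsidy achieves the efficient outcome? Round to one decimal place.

subsidy = $18.3 per unit

Social marginal benefit = demand + MEB = 110.4 - 3.0q.
Set SMB = MC: 110.4 - 3.0q = 22.4 + 2.4q → q* = 16.2963.
The Pigouvian subsidy equals MEB at q*: 5.3 + 0.8×16.2963 = 18.3370.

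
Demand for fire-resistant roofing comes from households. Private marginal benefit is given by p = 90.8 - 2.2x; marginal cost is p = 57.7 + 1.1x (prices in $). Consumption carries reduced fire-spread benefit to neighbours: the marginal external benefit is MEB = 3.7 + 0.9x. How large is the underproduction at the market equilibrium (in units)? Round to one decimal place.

5.3 units

Market equilibrium (private): 57.7 + 1.1x = 90.8 - 2.2x → x_m = 10.0303.
Social marginal benefit = demand + MEB = 94.5 - 1.3x.
Set SMB = MC: 94.5 - 1.3x = 57.7 + 1.1x → x* = 15.3333.
Gap = |10.0303 − 15.3333| = 5.3030.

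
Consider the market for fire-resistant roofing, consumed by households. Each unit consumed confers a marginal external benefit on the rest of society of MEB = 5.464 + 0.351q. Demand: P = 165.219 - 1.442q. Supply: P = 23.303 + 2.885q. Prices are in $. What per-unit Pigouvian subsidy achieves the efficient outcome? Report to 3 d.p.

Social marginal benefit = demand + MEB = 170.683 - 1.091q.
Set SMB = MC: 170.683 - 1.091q = 23.303 + 2.885q → q* = 37.0674.
The Pigouvian subsidy equals MEB at q*: 5.464 + 0.351×37.0674 = 18.4747.

subsidy = $18.475 per unit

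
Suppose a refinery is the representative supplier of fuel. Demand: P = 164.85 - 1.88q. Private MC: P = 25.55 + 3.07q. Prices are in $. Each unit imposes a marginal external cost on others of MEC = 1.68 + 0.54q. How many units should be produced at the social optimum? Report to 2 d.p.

Social marginal cost = private MC + MEC = 27.23 + 3.61q.
Set SMC = demand: 27.23 + 3.61q = 164.85 - 1.88q → q* = 25.0674.

q* = 25.07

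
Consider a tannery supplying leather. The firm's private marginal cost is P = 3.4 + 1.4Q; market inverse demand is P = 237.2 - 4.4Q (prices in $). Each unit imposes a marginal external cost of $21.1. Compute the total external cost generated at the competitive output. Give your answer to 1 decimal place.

$850.5

Market equilibrium (private): 3.4 + 1.4Q = 237.2 - 4.4Q → Q_m = 40.3103.
Total external cost = MEC × Q_m = 21.1 × 40.3103 = 850.5473.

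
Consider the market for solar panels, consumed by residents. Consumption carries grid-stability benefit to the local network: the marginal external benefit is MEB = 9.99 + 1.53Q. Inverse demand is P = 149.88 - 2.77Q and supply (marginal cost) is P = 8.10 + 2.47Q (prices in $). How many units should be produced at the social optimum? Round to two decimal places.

Social marginal benefit = demand + MEB = 159.87 - 1.24Q.
Set SMB = MC: 159.87 - 1.24Q = 8.10 + 2.47Q → Q* = 40.9084.

Q* = 40.91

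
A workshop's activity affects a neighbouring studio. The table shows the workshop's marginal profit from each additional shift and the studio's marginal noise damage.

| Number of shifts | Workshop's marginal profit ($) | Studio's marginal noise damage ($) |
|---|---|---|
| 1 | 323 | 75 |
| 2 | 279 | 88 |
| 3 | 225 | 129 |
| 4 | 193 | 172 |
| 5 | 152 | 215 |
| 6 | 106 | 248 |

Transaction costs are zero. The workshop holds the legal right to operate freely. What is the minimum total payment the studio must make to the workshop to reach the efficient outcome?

Left alone the workshop would choose level 6 (marginal profit stays positive).
Efficient level: k* = 4 (marginal profit ≥ marginal noise damage through 4).
The studio must at least cover the workshop's forgone profit from cutting 6→4: 152 + 106 = 258.

$258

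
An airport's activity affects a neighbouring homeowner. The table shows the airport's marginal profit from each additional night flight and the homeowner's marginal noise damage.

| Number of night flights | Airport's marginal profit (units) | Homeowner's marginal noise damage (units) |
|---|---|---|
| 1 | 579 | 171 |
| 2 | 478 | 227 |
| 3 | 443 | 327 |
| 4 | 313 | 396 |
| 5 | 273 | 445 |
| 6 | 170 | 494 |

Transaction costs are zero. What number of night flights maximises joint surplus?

3

Bargaining reaches the level where marginal profit last exceeds marginal noise damage.
That holds through level 3 (443 ≥ 327) but not at 4 (313 < 396).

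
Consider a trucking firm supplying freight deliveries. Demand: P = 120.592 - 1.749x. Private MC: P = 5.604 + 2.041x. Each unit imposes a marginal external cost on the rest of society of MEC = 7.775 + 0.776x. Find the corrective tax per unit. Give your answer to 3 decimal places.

Social marginal cost = private MC + MEC = 13.379 + 2.817x.
Set SMC = demand: 13.379 + 2.817x = 120.592 - 1.749x → x* = 23.4807.
The Pigouvian tax equals MEC at x*: 7.775 + 0.776×23.4807 = 25.9960.

tax = 25.996 per unit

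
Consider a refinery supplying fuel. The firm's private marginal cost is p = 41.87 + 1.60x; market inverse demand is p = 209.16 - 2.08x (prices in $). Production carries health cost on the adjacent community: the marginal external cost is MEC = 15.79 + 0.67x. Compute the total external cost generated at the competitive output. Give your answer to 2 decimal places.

Market equilibrium (private): 41.87 + 1.60x = 209.16 - 2.08x → x_m = 45.4592.
Total external cost = ∫₀^{x_m} (15.79 + 0.67x) dx = 15.79×45.4592 + ½×0.67×45.4592² = 1410.0913.

$1410.09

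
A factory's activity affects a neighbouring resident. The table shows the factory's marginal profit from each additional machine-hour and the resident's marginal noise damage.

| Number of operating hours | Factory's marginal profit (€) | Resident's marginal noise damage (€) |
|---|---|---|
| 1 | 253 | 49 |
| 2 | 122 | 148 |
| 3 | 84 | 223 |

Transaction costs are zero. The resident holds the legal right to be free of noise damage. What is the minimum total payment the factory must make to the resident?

€49

Efficient level: marginal profit ≥ marginal noise damage through level 1, so k* = 1.
With the resident holding the right, the factory must at least compensate total damage at k*: 49 = 49.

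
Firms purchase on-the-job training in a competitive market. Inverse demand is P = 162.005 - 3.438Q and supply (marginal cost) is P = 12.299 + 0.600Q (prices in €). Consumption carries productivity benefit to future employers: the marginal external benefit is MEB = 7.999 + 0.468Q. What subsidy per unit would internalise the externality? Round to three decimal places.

subsidy = €28.673 per unit

Social marginal benefit = demand + MEB = 170.004 - 2.970Q.
Set SMB = MC: 170.004 - 2.970Q = 12.299 + 0.600Q → Q* = 44.1751.
The Pigouvian subsidy equals MEB at Q*: 7.999 + 0.468×44.1751 = 28.6729.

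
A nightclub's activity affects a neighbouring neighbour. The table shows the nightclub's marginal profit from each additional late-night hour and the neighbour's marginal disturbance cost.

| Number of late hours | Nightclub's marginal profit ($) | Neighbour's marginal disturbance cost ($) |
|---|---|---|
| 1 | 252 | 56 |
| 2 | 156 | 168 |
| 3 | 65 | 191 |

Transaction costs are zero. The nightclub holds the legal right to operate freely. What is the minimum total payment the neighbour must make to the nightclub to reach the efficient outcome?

Left alone the nightclub would choose level 3 (marginal profit stays positive).
Efficient level: k* = 1 (marginal profit ≥ marginal disturbance cost through 1).
The neighbour must at least cover the nightclub's forgone profit from cutting 3→1: 156 + 65 = 221.

$221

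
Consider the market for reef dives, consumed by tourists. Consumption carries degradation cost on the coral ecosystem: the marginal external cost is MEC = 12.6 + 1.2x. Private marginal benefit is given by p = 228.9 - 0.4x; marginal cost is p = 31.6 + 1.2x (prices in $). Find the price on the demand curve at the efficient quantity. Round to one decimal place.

P = $202.5

Social marginal benefit = demand − MEC = 216.3 - 1.6x.
Set SMB = MC: 216.3 - 1.6x = 31.6 + 1.2x → x* = 65.9643.
Consumer price on the demand curve at x*: 228.9 − 0.4×65.9643 = 202.5143.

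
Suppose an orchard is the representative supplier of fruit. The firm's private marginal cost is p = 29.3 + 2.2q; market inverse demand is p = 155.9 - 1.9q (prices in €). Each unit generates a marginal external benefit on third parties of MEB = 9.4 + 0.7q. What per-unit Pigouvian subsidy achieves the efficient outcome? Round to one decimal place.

Social marginal cost = private MC − MEB = 19.9 + 1.5q.
Set SMC = demand: 19.9 + 1.5q = 155.9 - 1.9q → q* = 40.0000.
The Pigouvian subsidy equals MEB at q*: 9.4 + 0.7×40.0000 = 37.4000.

subsidy = €37.4 per unit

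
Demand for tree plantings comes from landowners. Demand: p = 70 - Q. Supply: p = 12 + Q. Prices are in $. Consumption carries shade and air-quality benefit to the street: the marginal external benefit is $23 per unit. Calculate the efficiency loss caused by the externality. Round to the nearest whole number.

DWL = $132

Market equilibrium (private): 12 + Q = 70 - Q → Q_m = 29.0000.
Social marginal benefit = demand + MEB = 93 - Q.
Set SMB = MC: 93 - Q = 12 + Q → Q* = 40.5000.
The welfare-loss triangle has base |Q_m − Q*| and height MEB(Q_m) (the vertical gap between SMB and MC is zero at Q* and MEB at Q_m).
DWL = ½ × 11.5000 × 23.0000 = 132.2500.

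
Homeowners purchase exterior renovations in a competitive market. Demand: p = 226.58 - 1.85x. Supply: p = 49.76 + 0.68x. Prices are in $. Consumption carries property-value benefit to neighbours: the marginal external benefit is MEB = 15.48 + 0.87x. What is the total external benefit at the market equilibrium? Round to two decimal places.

Market equilibrium (private): 49.76 + 0.68x = 226.58 - 1.85x → x_m = 69.8893.
Total external benefit = ∫₀^{x_m} (15.48 + 0.87x) dx = 15.48×69.8893 + ½×0.87×69.8893² = 3206.6501.

$3206.65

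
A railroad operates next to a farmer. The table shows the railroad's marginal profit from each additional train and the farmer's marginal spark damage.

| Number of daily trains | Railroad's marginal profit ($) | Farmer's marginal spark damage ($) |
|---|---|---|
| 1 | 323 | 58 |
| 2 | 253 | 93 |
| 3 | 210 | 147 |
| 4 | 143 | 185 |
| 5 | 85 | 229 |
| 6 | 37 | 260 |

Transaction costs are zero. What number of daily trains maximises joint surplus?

Bargaining reaches the level where marginal profit last exceeds marginal spark damage.
That holds through level 3 (210 ≥ 147) but not at 4 (143 < 185).

3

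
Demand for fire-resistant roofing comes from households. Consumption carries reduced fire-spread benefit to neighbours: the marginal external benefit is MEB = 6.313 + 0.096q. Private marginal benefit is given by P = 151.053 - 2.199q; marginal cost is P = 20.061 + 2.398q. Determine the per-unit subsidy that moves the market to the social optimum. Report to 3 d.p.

Social marginal benefit = demand + MEB = 157.366 - 2.103q.
Set SMB = MC: 157.366 - 2.103q = 20.061 + 2.398q → q* = 30.5054.
The Pigouvian subsidy equals MEB at q*: 6.313 + 0.096×30.5054 = 9.2415.

subsidy = 9.242 per unit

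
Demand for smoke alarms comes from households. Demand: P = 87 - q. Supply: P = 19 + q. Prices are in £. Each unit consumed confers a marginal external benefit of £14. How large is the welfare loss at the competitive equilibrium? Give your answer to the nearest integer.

Market equilibrium (private): 19 + q = 87 - q → q_m = 34.0000.
Social marginal benefit = demand + MEB = 101 - q.
Set SMB = MC: 101 - q = 19 + q → q* = 41.0000.
Height of the DWL triangle at q_m is SMB(q_m) − MC(q_m) = MEB(q_m) = 14.0000.
DWL = ½ × 7.0000 × 14.0000 = 49.0000.

DWL = £49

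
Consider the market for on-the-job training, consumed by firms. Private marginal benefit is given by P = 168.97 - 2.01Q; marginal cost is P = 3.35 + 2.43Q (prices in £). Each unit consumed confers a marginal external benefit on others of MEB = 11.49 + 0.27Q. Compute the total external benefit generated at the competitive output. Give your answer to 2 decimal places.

£616.44

Market equilibrium (private): 3.35 + 2.43Q = 168.97 - 2.01Q → Q_m = 37.3018.
Total external benefit = ∫₀^{Q_m} (11.49 + 0.27Q) dQ = 11.49×37.3018 + ½×0.27×37.3018² = 616.4400.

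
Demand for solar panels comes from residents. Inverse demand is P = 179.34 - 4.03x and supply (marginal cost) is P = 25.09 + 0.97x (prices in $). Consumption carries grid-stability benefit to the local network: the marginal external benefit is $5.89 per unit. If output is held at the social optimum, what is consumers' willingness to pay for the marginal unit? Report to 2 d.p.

P = $50.27

Social marginal benefit = demand + MEB = 185.23 - 4.03x.
Set SMB = MC: 185.23 - 4.03x = 25.09 + 0.97x → x* = 32.0280.
Consumer price on the demand curve at x*: 179.34 − 4.03×32.0280 = 50.2672.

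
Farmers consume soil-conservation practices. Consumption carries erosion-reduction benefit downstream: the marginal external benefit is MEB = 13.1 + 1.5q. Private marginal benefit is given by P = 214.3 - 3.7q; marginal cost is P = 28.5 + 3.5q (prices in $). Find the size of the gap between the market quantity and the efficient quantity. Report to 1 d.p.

9.1 units

Market equilibrium (private): 28.5 + 3.5q = 214.3 - 3.7q → q_m = 25.8056.
Social marginal benefit = demand + MEB = 227.4 - 2.2q.
Set SMB = MC: 227.4 - 2.2q = 28.5 + 3.5q → q* = 34.8947.
Gap = |25.8056 − 34.8947| = 9.0891.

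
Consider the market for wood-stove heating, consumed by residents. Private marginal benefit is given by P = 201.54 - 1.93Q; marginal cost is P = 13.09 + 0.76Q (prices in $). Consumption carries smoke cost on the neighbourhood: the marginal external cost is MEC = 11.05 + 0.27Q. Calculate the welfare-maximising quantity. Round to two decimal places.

Q* = 59.93

Social marginal benefit = demand − MEC = 190.49 - 2.20Q.
Set SMB = MC: 190.49 - 2.20Q = 13.09 + 0.76Q → Q* = 59.9324.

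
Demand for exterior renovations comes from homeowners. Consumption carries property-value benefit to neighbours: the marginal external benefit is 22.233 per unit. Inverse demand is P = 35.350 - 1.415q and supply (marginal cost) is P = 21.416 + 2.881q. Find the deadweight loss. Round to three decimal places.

Market equilibrium (private): 21.416 + 2.881q = 35.350 - 1.415q → q_m = 3.2435.
Social marginal benefit = demand + MEB = 57.583 - 1.415q.
Set SMB = MC: 57.583 - 1.415q = 21.416 + 2.881q → q* = 8.4188.
Between q* and q_m the wedge SMB − MC runs linearly from 0 to MEB(q_m), so the loss is a triangle.
DWL = ½ × 5.1753 × 22.2330 = 57.5312.

DWL = 57.531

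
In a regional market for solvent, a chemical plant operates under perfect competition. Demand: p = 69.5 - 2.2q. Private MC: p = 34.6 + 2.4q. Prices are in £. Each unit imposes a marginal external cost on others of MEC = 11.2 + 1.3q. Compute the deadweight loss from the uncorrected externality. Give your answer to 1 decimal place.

DWL = £37.6

Market equilibrium (private): 34.6 + 2.4q = 69.5 - 2.2q → q_m = 7.5870.
Social marginal cost = private MC + MEC = 45.8 + 3.7q.
Set SMC = demand: 45.8 + 3.7q = 69.5 - 2.2q → q* = 4.0169.
Height of the DWL triangle at q_m is SMC(q_m) − demand(q_m) = MEC(q_m) = 21.0630.
DWL = ½ × 3.5701 × 21.0630 = 37.5985.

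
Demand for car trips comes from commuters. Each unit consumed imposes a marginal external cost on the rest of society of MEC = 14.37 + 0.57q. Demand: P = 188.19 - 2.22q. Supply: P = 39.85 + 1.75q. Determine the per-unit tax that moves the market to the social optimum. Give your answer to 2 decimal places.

Social marginal benefit = demand − MEC = 173.82 - 2.79q.
Set SMB = MC: 173.82 - 2.79q = 39.85 + 1.75q → q* = 29.5088.
The Pigouvian tax equals MEC at q*: 14.37 + 0.57×29.5088 = 31.1900.

tax = 31.19 per unit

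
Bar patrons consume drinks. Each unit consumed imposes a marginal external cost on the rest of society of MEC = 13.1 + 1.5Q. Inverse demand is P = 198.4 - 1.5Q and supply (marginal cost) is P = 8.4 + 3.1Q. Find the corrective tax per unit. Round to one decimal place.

tax = 56.6 per unit

Social marginal benefit = demand − MEC = 185.3 - 3.0Q.
Set SMB = MC: 185.3 - 3.0Q = 8.4 + 3.1Q → Q* = 29.0000.
The Pigouvian tax equals MEC at Q*: 13.1 + 1.5×29.0000 = 56.6000.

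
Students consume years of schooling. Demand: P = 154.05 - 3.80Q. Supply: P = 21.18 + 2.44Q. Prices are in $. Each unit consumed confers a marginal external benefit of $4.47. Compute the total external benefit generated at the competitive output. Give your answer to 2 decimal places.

$95.18

Market equilibrium (private): 21.18 + 2.44Q = 154.05 - 3.80Q → Q_m = 21.2933.
Total external benefit = MEB × Q_m = 4.47 × 21.2933 = 95.1811.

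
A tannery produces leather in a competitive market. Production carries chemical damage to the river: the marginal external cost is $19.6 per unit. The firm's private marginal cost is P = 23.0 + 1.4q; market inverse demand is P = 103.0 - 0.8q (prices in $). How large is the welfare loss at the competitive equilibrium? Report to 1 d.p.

DWL = $87.3

Market equilibrium (private): 23.0 + 1.4q = 103.0 - 0.8q → q_m = 36.3636.
Social marginal cost = private MC + MEC = 42.6 + 1.4q.
Set SMC = demand: 42.6 + 1.4q = 103.0 - 0.8q → q* = 27.4545.
Between q* and q_m the wedge SMC − demand runs linearly from 0 to MEC(q_m), so the loss is a triangle.
DWL = ½ × 8.9091 × 19.6000 = 87.3092.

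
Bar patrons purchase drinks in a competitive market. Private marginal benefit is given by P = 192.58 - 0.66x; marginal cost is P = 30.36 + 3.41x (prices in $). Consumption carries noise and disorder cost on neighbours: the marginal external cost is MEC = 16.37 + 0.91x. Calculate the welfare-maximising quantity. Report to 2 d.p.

x* = 29.29

Social marginal benefit = demand − MEC = 176.21 - 1.57x.
Set SMB = MC: 176.21 - 1.57x = 30.36 + 3.41x → x* = 29.2871.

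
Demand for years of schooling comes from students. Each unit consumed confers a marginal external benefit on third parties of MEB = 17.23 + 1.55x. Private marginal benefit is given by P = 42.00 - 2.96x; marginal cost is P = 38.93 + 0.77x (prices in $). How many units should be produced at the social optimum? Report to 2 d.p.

x* = 9.31

Social marginal benefit = demand + MEB = 59.23 - 1.41x.
Set SMB = MC: 59.23 - 1.41x = 38.93 + 0.77x → x* = 9.3119.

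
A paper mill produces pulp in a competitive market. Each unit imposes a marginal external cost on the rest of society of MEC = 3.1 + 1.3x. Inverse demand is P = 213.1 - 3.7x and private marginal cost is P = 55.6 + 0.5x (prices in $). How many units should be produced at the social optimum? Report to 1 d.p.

Social marginal cost = private MC + MEC = 58.7 + 1.8x.
Set SMC = demand: 58.7 + 1.8x = 213.1 - 3.7x → x* = 28.0727.

x* = 28.1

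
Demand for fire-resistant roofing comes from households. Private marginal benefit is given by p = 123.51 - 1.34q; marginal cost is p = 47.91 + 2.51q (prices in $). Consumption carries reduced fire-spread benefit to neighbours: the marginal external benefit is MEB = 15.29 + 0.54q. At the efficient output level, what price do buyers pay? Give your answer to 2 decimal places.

Social marginal benefit = demand + MEB = 138.80 - 0.80q.
Set SMB = MC: 138.80 - 0.80q = 47.91 + 2.51q → q* = 27.4592.
Consumer price on the demand curve at q*: 123.51 − 1.34×27.4592 = 86.7147.

P = $86.71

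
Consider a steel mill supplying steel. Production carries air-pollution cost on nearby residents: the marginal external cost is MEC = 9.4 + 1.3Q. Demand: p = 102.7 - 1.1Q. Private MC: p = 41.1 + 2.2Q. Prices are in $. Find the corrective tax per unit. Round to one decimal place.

Social marginal cost = private MC + MEC = 50.5 + 3.5Q.
Set SMC = demand: 50.5 + 3.5Q = 102.7 - 1.1Q → Q* = 11.3478.
The Pigouvian tax equals MEC at Q*: 9.4 + 1.3×11.3478 = 24.1521.

tax = $24.2 per unit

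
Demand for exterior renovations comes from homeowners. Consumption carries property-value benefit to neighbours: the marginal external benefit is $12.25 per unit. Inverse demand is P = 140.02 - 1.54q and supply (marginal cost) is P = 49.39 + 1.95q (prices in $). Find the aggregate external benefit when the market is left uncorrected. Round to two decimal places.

Market equilibrium (private): 49.39 + 1.95q = 140.02 - 1.54q → q_m = 25.9685.
Total external benefit = MEB × q_m = 12.25 × 25.9685 = 318.1141.

$318.11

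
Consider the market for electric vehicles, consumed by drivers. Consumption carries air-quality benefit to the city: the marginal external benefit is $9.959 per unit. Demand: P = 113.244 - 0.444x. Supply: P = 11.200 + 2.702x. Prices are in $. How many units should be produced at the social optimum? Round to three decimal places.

Social marginal benefit = demand + MEB = 123.203 - 0.444x.
Set SMB = MC: 123.203 - 0.444x = 11.200 + 2.702x → x* = 35.6017.

x* = 35.602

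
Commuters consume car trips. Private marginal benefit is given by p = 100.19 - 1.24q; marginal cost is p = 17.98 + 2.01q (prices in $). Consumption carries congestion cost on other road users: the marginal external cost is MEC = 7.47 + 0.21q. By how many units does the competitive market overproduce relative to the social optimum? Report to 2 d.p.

Market equilibrium (private): 17.98 + 2.01q = 100.19 - 1.24q → q_m = 25.2954.
Social marginal benefit = demand − MEC = 92.72 - 1.45q.
Set SMB = MC: 92.72 - 1.45q = 17.98 + 2.01q → q* = 21.6012.
Gap = |25.2954 − 21.6012| = 3.6942.

3.69 units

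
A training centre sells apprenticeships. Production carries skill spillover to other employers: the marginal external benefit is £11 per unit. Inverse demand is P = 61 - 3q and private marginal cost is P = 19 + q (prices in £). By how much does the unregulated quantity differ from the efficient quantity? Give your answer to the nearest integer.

3 units

Market equilibrium (private): 19 + q = 61 - 3q → q_m = 10.5000.
Social marginal cost = private MC − MEB = 8 + q.
Set SMC = demand: 8 + q = 61 - 3q → q* = 13.2500.
Gap = |10.5000 − 13.2500| = 2.7500.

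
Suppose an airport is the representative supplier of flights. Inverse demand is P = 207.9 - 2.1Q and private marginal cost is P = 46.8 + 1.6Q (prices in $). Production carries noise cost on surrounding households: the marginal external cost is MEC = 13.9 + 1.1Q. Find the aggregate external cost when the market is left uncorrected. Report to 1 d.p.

Market equilibrium (private): 46.8 + 1.6Q = 207.9 - 2.1Q → Q_m = 43.5405.
Total external cost = ∫₀^{Q_m} (13.9 + 1.1Q) dQ = 13.9×43.5405 + ½×1.1×43.5405² = 1647.8893.

$1647.9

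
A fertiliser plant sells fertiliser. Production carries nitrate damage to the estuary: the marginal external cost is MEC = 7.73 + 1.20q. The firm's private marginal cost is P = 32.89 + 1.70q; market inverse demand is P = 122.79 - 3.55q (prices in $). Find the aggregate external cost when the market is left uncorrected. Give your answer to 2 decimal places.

$308.30

Market equilibrium (private): 32.89 + 1.70q = 122.79 - 3.55q → q_m = 17.1238.
Total external cost = ∫₀^{q_m} (7.73 + 1.20q) dq = 7.73×17.1238 + ½×1.20×17.1238² = 308.3017.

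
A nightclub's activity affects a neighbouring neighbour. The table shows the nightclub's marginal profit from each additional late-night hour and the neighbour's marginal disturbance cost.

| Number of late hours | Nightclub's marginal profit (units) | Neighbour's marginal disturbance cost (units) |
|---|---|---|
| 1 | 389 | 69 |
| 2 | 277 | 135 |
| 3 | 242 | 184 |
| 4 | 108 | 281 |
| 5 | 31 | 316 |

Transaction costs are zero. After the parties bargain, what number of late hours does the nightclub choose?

Bargaining reaches the level where marginal profit last exceeds marginal disturbance cost.
That holds through level 3 (242 ≥ 184) but not at 4 (108 < 281).

3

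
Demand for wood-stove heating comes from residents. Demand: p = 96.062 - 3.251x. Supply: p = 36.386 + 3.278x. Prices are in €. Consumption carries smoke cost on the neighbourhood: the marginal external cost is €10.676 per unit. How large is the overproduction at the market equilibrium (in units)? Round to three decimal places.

Market equilibrium (private): 36.386 + 3.278x = 96.062 - 3.251x → x_m = 9.1401.
Social marginal benefit = demand − MEC = 85.386 - 3.251x.
Set SMB = MC: 85.386 - 3.251x = 36.386 + 3.278x → x* = 7.5050.
Gap = |9.1401 − 7.5050| = 1.6351.

1.635 units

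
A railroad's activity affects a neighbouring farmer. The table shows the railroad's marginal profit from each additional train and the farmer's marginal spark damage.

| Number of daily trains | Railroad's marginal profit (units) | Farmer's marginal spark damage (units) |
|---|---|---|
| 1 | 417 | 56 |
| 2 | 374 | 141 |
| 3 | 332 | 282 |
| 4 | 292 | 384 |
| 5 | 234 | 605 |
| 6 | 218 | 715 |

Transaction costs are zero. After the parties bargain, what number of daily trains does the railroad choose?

3

Bargaining reaches the level where marginal profit last exceeds marginal spark damage.
That holds through level 3 (332 ≥ 282) but not at 4 (292 < 384).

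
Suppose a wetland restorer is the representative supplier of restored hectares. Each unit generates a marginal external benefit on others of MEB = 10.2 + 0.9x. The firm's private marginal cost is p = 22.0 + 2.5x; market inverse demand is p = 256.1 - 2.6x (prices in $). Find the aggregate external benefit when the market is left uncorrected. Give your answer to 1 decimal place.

$1416.3

Market equilibrium (private): 22.0 + 2.5x = 256.1 - 2.6x → x_m = 45.9020.
Total external benefit = ∫₀^{x_m} (10.2 + 0.9x) dx = 10.2×45.9020 + ½×0.9×45.9020² = 1416.3475.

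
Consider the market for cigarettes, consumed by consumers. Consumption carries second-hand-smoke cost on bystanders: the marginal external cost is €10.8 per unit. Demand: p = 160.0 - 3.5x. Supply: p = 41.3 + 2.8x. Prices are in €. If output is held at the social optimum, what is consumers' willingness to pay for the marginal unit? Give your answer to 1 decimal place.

P = €100.1

Social marginal benefit = demand − MEC = 149.2 - 3.5x.
Set SMB = MC: 149.2 - 3.5x = 41.3 + 2.8x → x* = 17.1270.
Consumer price on the demand curve at x*: 160.0 − 3.5×17.1270 = 100.0555.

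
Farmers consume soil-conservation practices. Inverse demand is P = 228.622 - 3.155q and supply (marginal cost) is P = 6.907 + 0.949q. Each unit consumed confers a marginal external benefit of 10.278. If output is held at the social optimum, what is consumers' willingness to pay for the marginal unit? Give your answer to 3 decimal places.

Social marginal benefit = demand + MEB = 238.900 - 3.155q.
Set SMB = MC: 238.900 - 3.155q = 6.907 + 0.949q → q* = 56.5285.
Consumer price on the demand curve at q*: 228.622 − 3.155×56.5285 = 50.2746.

P = 50.275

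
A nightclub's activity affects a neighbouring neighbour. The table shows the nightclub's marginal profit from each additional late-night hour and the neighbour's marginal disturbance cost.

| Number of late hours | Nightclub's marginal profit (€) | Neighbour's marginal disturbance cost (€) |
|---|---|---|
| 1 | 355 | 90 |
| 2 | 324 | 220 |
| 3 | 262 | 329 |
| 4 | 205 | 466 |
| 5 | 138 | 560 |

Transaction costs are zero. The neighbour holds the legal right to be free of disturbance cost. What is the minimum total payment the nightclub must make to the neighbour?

Efficient level: marginal profit ≥ marginal disturbance cost through level 2, so k* = 2.
With the neighbour holding the right, the nightclub must at least compensate total damage at k*: 90 + 220 = 310.

€310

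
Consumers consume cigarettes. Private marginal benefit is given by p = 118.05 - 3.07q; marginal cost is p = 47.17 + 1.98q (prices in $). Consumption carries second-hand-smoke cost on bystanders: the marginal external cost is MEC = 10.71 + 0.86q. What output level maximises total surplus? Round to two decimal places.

q* = 10.18

Social marginal benefit = demand − MEC = 107.34 - 3.93q.
Set SMB = MC: 107.34 - 3.93q = 47.17 + 1.98q → q* = 10.1810.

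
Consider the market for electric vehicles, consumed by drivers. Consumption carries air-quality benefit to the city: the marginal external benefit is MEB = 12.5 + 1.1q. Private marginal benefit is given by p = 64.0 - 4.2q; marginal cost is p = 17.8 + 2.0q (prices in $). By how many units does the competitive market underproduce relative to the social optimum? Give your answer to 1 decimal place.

Market equilibrium (private): 17.8 + 2.0q = 64.0 - 4.2q → q_m = 7.4516.
Social marginal benefit = demand + MEB = 76.5 - 3.1q.
Set SMB = MC: 76.5 - 3.1q = 17.8 + 2.0q → q* = 11.5098.
Gap = |7.4516 − 11.5098| = 4.0582.

4.1 units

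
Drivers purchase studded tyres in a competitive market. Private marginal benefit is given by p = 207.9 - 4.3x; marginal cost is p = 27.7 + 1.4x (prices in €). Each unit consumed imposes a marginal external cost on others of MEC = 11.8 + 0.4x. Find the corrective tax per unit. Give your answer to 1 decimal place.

Social marginal benefit = demand − MEC = 196.1 - 4.7x.
Set SMB = MC: 196.1 - 4.7x = 27.7 + 1.4x → x* = 27.6066.
The Pigouvian tax equals MEC at x*: 11.8 + 0.4×27.6066 = 22.8426.

tax = €22.8 per unit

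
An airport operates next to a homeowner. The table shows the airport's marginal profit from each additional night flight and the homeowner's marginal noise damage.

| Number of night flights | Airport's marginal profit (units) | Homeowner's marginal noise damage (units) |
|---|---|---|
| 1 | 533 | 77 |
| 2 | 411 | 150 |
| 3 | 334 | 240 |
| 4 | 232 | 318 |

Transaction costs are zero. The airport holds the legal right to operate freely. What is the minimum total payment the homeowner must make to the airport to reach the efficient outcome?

Left alone the airport would choose level 4 (marginal profit stays positive).
Efficient level: k* = 3 (marginal profit ≥ marginal noise damage through 3).
The homeowner must at least cover the airport's forgone profit from cutting 4→3: 232 = 232.

232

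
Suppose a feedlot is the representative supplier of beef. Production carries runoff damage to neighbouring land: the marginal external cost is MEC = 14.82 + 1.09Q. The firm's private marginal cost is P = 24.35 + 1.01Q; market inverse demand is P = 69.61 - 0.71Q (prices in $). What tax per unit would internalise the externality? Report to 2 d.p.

Social marginal cost = private MC + MEC = 39.17 + 2.10Q.
Set SMC = demand: 39.17 + 2.10Q = 69.61 - 0.71Q → Q* = 10.8327.
The Pigouvian tax equals MEC at Q*: 14.82 + 1.09×10.8327 = 26.6276.

tax = $26.63 per unit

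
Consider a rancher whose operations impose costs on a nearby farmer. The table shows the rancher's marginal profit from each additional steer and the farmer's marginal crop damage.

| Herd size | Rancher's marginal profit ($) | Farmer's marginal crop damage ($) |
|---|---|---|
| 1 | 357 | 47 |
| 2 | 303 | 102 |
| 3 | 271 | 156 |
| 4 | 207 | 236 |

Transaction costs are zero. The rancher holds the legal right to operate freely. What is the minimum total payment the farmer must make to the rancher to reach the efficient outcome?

$207

Left alone the rancher would choose level 4 (marginal profit stays positive).
Efficient level: k* = 3 (marginal profit ≥ marginal crop damage through 3).
The farmer must at least cover the rancher's forgone profit from cutting 4→3: 207 = 207.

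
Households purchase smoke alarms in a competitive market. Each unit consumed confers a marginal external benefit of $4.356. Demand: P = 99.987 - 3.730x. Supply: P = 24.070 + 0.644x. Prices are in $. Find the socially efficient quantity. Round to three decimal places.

x* = 18.352

Social marginal benefit = demand + MEB = 104.343 - 3.730x.
Set SMB = MC: 104.343 - 3.730x = 24.070 + 0.644x → x* = 18.3523.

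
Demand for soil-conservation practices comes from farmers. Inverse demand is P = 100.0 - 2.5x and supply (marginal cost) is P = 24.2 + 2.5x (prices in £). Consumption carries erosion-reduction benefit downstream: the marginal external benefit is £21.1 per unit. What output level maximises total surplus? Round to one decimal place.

x* = 19.4

Social marginal benefit = demand + MEB = 121.1 - 2.5x.
Set SMB = MC: 121.1 - 2.5x = 24.2 + 2.5x → x* = 19.3800.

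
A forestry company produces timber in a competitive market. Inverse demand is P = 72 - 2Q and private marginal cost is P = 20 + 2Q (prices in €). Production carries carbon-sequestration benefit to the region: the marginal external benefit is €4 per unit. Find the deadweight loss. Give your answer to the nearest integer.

Market equilibrium (private): 20 + 2Q = 72 - 2Q → Q_m = 13.0000.
Social marginal cost = private MC − MEB = 16 + 2Q.
Set SMC = demand: 16 + 2Q = 72 - 2Q → Q* = 14.0000.
Between Q* and Q_m the wedge demand − SMC runs linearly from 0 to MEB(Q_m), so the loss is a triangle.
DWL = ½ × 1.0000 × 4.0000 = 2.0000.

DWL = €2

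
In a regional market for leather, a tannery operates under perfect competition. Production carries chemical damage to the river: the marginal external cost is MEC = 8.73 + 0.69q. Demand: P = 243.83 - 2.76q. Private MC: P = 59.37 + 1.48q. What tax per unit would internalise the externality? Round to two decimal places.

tax = 33.33 per unit

Social marginal cost = private MC + MEC = 68.10 + 2.17q.
Set SMC = demand: 68.10 + 2.17q = 243.83 - 2.76q → q* = 35.6450.
The Pigouvian tax equals MEC at q*: 8.73 + 0.69×35.6450 = 33.3251.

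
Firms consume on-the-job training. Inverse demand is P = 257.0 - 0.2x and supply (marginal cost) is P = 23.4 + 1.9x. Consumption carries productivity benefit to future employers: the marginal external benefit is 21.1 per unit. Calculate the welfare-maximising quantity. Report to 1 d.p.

x* = 121.3

Social marginal benefit = demand + MEB = 278.1 - 0.2x.
Set SMB = MC: 278.1 - 0.2x = 23.4 + 1.9x → x* = 121.2857.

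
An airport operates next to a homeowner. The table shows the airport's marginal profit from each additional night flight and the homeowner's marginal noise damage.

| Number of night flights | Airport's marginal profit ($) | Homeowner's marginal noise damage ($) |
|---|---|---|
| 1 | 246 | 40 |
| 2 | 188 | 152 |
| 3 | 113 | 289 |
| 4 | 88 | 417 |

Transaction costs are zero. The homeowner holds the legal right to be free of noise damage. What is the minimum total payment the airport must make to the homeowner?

Efficient level: marginal profit ≥ marginal noise damage through level 2, so k* = 2.
With the homeowner holding the right, the airport must at least compensate total damage at k*: 40 + 152 = 192.

$192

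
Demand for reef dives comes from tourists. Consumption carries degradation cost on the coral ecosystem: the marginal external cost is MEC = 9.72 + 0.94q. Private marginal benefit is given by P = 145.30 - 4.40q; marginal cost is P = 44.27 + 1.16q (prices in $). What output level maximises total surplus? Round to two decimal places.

q* = 14.05

Social marginal benefit = demand − MEC = 135.58 - 5.34q.
Set SMB = MC: 135.58 - 5.34q = 44.27 + 1.16q → q* = 14.0477.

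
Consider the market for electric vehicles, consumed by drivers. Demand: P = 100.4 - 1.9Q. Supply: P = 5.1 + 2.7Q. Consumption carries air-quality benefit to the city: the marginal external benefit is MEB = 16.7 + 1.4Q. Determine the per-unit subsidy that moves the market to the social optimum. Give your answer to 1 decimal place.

Social marginal benefit = demand + MEB = 117.1 - 0.5Q.
Set SMB = MC: 117.1 - 0.5Q = 5.1 + 2.7Q → Q* = 35.0000.
The Pigouvian subsidy equals MEB at Q*: 16.7 + 1.4×35.0000 = 65.7000.

subsidy = 65.7 per unit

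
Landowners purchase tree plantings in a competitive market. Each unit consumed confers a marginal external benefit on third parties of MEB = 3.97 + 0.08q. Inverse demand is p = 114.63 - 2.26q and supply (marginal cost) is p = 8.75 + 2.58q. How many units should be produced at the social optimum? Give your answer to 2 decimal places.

Social marginal benefit = demand + MEB = 118.60 - 2.18q.
Set SMB = MC: 118.60 - 2.18q = 8.75 + 2.58q → q* = 23.0777.

q* = 23.08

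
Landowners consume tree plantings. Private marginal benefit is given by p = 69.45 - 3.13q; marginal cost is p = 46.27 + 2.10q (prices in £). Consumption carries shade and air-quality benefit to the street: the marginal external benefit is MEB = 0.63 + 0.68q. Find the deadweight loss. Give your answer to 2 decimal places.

DWL = £1.46

Market equilibrium (private): 46.27 + 2.10q = 69.45 - 3.13q → q_m = 4.4321.
Social marginal benefit = demand + MEB = 70.08 - 2.45q.
Set SMB = MC: 70.08 - 2.45q = 46.27 + 2.10q → q* = 5.2330.
Height of the DWL triangle at q_m is SMB(q_m) − MC(q_m) = MEB(q_m) = 3.6438.
DWL = ½ × 0.8009 × 3.6438 = 1.4592.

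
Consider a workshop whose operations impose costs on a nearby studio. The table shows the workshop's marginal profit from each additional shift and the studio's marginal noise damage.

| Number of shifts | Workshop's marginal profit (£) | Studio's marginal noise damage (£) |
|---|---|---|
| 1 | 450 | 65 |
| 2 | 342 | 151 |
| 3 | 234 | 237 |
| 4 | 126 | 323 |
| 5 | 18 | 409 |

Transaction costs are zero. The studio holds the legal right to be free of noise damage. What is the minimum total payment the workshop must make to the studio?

£216

Efficient level: marginal profit ≥ marginal noise damage through level 2, so k* = 2.
With the studio holding the right, the workshop must at least compensate total damage at k*: 65 + 151 = 216.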